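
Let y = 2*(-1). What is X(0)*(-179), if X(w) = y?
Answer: 358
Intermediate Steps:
y = -2
X(w) = -2
X(0)*(-179) = -2*(-179) = 358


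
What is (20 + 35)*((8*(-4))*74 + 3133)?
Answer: 42075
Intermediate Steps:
(20 + 35)*((8*(-4))*74 + 3133) = 55*(-32*74 + 3133) = 55*(-2368 + 3133) = 55*765 = 42075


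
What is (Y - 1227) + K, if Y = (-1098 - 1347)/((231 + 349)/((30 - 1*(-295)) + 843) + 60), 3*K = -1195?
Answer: -17655272/10599 ≈ -1665.7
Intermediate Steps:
K = -1195/3 (K = (1/3)*(-1195) = -1195/3 ≈ -398.33)
Y = -142788/3533 (Y = -2445/(580/((30 + 295) + 843) + 60) = -2445/(580/(325 + 843) + 60) = -2445/(580/1168 + 60) = -2445/(580*(1/1168) + 60) = -2445/(145/292 + 60) = -2445/17665/292 = -2445*292/17665 = -142788/3533 ≈ -40.416)
(Y - 1227) + K = (-142788/3533 - 1227) - 1195/3 = -4477779/3533 - 1195/3 = -17655272/10599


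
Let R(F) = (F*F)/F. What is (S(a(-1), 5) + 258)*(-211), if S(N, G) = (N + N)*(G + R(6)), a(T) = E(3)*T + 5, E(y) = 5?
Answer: -54438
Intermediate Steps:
a(T) = 5 + 5*T (a(T) = 5*T + 5 = 5 + 5*T)
R(F) = F (R(F) = F**2/F = F)
S(N, G) = 2*N*(6 + G) (S(N, G) = (N + N)*(G + 6) = (2*N)*(6 + G) = 2*N*(6 + G))
(S(a(-1), 5) + 258)*(-211) = (2*(5 + 5*(-1))*(6 + 5) + 258)*(-211) = (2*(5 - 5)*11 + 258)*(-211) = (2*0*11 + 258)*(-211) = (0 + 258)*(-211) = 258*(-211) = -54438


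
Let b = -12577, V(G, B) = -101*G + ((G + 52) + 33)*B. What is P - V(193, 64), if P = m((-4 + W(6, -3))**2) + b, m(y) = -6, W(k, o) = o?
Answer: -10882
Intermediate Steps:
V(G, B) = -101*G + B*(85 + G) (V(G, B) = -101*G + ((52 + G) + 33)*B = -101*G + (85 + G)*B = -101*G + B*(85 + G))
P = -12583 (P = -6 - 12577 = -12583)
P - V(193, 64) = -12583 - (-101*193 + 85*64 + 64*193) = -12583 - (-19493 + 5440 + 12352) = -12583 - 1*(-1701) = -12583 + 1701 = -10882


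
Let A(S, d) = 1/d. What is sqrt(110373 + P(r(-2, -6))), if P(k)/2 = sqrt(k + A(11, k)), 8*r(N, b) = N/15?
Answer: sqrt(24833925 + 15*I*sqrt(54015))/15 ≈ 332.22 + 0.023319*I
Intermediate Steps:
r(N, b) = N/120 (r(N, b) = (N/15)/8 = N/120)
P(k) = 2*sqrt(k + 1/k)
sqrt(110373 + P(r(-2, -6))) = sqrt(110373 + 2*sqrt((1/120)*(-2) + 1/((1/120)*(-2)))) = sqrt(110373 + 2*sqrt(-1/60 + 1/(-1/60))) = sqrt(110373 + 2*sqrt(-1/60 - 60)) = sqrt(110373 + 2*sqrt(-3601/60)) = sqrt(110373 + 2*(I*sqrt(54015)/30)) = sqrt(110373 + I*sqrt(54015)/15)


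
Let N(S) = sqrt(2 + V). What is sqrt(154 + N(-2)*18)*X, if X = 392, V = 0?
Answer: 392*sqrt(154 + 18*sqrt(2)) ≈ 5251.3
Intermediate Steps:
N(S) = sqrt(2) (N(S) = sqrt(2 + 0) = sqrt(2))
sqrt(154 + N(-2)*18)*X = sqrt(154 + sqrt(2)*18)*392 = sqrt(154 + 18*sqrt(2))*392 = 392*sqrt(154 + 18*sqrt(2))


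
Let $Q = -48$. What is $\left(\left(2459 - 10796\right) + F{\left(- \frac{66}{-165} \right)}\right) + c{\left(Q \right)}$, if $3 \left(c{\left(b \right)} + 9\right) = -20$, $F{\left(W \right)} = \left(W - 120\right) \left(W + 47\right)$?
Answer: $- \frac{1051628}{75} \approx -14022.0$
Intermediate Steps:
$F{\left(W \right)} = \left(-120 + W\right) \left(47 + W\right)$
$c{\left(b \right)} = - \frac{47}{3}$ ($c{\left(b \right)} = -9 + \frac{1}{3} \left(-20\right) = -9 - \frac{20}{3} = - \frac{47}{3}$)
$\left(\left(2459 - 10796\right) + F{\left(- \frac{66}{-165} \right)}\right) + c{\left(Q \right)} = \left(\left(2459 - 10796\right) - \left(5640 - \frac{4}{25} + 73 \left(-66\right) \frac{1}{-165}\right)\right) - \frac{47}{3} = \left(\left(2459 - 10796\right) - \left(5640 - \frac{4}{25} + 73 \left(-66\right) \left(- \frac{1}{165}\right)\right)\right) - \frac{47}{3} = \left(-8337 - \left(\frac{28346}{5} - \frac{4}{25}\right)\right) - \frac{47}{3} = \left(-8337 - \frac{141726}{25}\right) - \frac{47}{3} = - \frac{350151}{25} - \frac{47}{3} = - \frac{1051628}{75}$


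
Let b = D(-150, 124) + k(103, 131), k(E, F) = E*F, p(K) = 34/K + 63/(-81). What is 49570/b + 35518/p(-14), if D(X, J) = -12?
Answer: -15077765407/1361581 ≈ -11074.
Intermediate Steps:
p(K) = -7/9 + 34/K (p(K) = 34/K + 63*(-1/81) = 34/K - 7/9 = -7/9 + 34/K)
b = 13481 (b = -12 + 103*131 = -12 + 13493 = 13481)
49570/b + 35518/p(-14) = 49570/13481 + 35518/(-7/9 + 34/(-14)) = 49570*(1/13481) + 35518/(-7/9 + 34*(-1/14)) = 49570/13481 + 35518/(-7/9 - 17/7) = 49570/13481 + 35518/(-202/63) = 49570/13481 + 35518*(-63/202) = 49570/13481 - 1118817/101 = -15077765407/1361581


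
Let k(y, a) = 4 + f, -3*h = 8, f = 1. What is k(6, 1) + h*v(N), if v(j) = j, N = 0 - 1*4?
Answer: 47/3 ≈ 15.667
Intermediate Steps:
h = -8/3 (h = -1/3*8 = -8/3 ≈ -2.6667)
k(y, a) = 5 (k(y, a) = 4 + 1 = 5)
N = -4 (N = 0 - 4 = -4)
k(6, 1) + h*v(N) = 5 - 8/3*(-4) = 5 + 32/3 = 47/3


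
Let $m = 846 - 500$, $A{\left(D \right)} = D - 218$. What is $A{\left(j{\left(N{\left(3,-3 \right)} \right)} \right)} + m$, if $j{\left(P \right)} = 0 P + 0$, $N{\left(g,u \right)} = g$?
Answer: $128$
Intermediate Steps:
$j{\left(P \right)} = 0$ ($j{\left(P \right)} = 0 + 0 = 0$)
$A{\left(D \right)} = -218 + D$
$m = 346$
$A{\left(j{\left(N{\left(3,-3 \right)} \right)} \right)} + m = \left(-218 + 0\right) + 346 = -218 + 346 = 128$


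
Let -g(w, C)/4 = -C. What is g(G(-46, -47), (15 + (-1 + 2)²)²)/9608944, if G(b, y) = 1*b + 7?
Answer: 64/600559 ≈ 0.00010657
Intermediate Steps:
G(b, y) = 7 + b (G(b, y) = b + 7 = 7 + b)
g(w, C) = 4*C (g(w, C) = -(-4)*C = 4*C)
g(G(-46, -47), (15 + (-1 + 2)²)²)/9608944 = (4*(15 + (-1 + 2)²)²)/9608944 = (4*(15 + 1²)²)*(1/9608944) = (4*(15 + 1)²)*(1/9608944) = (4*16²)*(1/9608944) = (4*256)*(1/9608944) = 1024*(1/9608944) = 64/600559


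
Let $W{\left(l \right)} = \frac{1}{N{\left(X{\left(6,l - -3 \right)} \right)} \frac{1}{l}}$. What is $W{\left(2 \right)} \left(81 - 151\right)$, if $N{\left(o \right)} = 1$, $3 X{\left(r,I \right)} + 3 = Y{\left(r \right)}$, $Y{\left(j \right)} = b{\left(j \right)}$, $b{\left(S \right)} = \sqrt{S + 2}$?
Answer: $-140$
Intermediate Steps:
$b{\left(S \right)} = \sqrt{2 + S}$
$Y{\left(j \right)} = \sqrt{2 + j}$
$X{\left(r,I \right)} = -1 + \frac{\sqrt{2 + r}}{3}$
$W{\left(l \right)} = l$ ($W{\left(l \right)} = \frac{1}{1 \frac{1}{l}} = \frac{1}{\frac{1}{l}} = l$)
$W{\left(2 \right)} \left(81 - 151\right) = 2 \left(81 - 151\right) = 2 \left(-70\right) = -140$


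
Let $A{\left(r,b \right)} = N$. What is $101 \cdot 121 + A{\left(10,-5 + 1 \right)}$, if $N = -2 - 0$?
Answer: $12219$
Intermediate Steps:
$N = -2$ ($N = -2 + 0 = -2$)
$A{\left(r,b \right)} = -2$
$101 \cdot 121 + A{\left(10,-5 + 1 \right)} = 101 \cdot 121 - 2 = 12221 - 2 = 12219$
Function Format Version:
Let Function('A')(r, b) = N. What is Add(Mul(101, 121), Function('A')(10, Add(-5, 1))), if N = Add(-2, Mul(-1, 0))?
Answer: 12219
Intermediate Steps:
N = -2 (N = Add(-2, 0) = -2)
Function('A')(r, b) = -2
Add(Mul(101, 121), Function('A')(10, Add(-5, 1))) = Add(Mul(101, 121), -2) = Add(12221, -2) = 12219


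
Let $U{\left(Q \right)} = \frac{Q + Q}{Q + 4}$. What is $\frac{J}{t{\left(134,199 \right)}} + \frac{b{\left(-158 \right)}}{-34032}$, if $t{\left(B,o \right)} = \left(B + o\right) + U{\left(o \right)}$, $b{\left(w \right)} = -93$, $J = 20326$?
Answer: $\frac{46809471139}{771357968} \approx 60.685$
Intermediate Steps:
$U{\left(Q \right)} = \frac{2 Q}{4 + Q}$
$t{\left(B,o \right)} = B + o + \frac{2 o}{4 + o}$ ($t{\left(B,o \right)} = \left(B + o\right) + \frac{2 o}{4 + o} = B + o + \frac{2 o}{4 + o}$)
$\frac{J}{t{\left(134,199 \right)}} + \frac{b{\left(-158 \right)}}{-34032} = \frac{20326}{\frac{1}{4 + 199} \left(2 \cdot 199 + \left(4 + 199\right) \left(134 + 199\right)\right)} - \frac{93}{-34032} = \frac{20326}{\frac{1}{203} \left(398 + 203 \cdot 333\right)} - - \frac{31}{11344} = \frac{20326}{\frac{1}{203} \left(398 + 67599\right)} + \frac{31}{11344} = \frac{20326}{\frac{1}{203} \cdot 67997} + \frac{31}{11344} = \frac{20326}{\frac{67997}{203}} + \frac{31}{11344} = 20326 \cdot \frac{203}{67997} + \frac{31}{11344} = \frac{4126178}{67997} + \frac{31}{11344} = \frac{46809471139}{771357968}$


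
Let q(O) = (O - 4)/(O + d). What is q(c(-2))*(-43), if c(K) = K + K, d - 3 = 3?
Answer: 172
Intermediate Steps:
d = 6 (d = 3 + 3 = 6)
c(K) = 2*K
q(O) = (-4 + O)/(6 + O) (q(O) = (O - 4)/(O + 6) = (-4 + O)/(6 + O))
q(c(-2))*(-43) = ((-4 + 2*(-2))/(6 + 2*(-2)))*(-43) = ((-4 - 4)/(6 - 4))*(-43) = (-8/2)*(-43) = ((1/2)*(-8))*(-43) = -4*(-43) = 172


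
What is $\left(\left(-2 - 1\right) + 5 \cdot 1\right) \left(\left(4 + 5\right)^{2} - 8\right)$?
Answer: $146$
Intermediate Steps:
$\left(\left(-2 - 1\right) + 5 \cdot 1\right) \left(\left(4 + 5\right)^{2} - 8\right) = \left(\left(-2 - 1\right) + 5\right) \left(9^{2} - 8\right) = \left(-3 + 5\right) \left(81 - 8\right) = 2 \cdot 73 = 146$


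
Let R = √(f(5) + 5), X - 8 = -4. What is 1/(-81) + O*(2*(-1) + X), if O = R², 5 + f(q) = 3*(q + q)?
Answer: 4859/81 ≈ 59.988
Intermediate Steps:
X = 4 (X = 8 - 4 = 4)
f(q) = -5 + 6*q (f(q) = -5 + 3*(q + q) = -5 + 3*(2*q) = -5 + 6*q)
R = √30 (R = √((-5 + 6*5) + 5) = √((-5 + 30) + 5) = √(25 + 5) = √30 ≈ 5.4772)
O = 30 (O = (√30)² = 30)
1/(-81) + O*(2*(-1) + X) = 1/(-81) + 30*(2*(-1) + 4) = -1/81 + 30*(-2 + 4) = -1/81 + 30*2 = -1/81 + 60 = 4859/81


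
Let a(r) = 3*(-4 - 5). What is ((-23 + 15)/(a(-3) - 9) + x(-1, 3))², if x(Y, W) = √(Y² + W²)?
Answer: 814/81 + 4*√10/9 ≈ 11.455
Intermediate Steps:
x(Y, W) = √(W² + Y²)
a(r) = -27 (a(r) = 3*(-9) = -27)
((-23 + 15)/(a(-3) - 9) + x(-1, 3))² = ((-23 + 15)/(-27 - 9) + √(3² + (-1)²))² = (-8/(-36) + √(9 + 1))² = (-8*(-1/36) + √10)² = (2/9 + √10)²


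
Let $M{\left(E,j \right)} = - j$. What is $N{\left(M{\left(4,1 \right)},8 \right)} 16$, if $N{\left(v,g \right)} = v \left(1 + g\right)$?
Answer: $-144$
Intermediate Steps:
$N{\left(M{\left(4,1 \right)},8 \right)} 16 = \left(-1\right) 1 \left(1 + 8\right) 16 = \left(-1\right) 9 \cdot 16 = \left(-9\right) 16 = -144$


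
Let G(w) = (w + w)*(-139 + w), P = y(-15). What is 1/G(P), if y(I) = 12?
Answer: -1/3048 ≈ -0.00032808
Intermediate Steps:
P = 12
G(w) = 2*w*(-139 + w) (G(w) = (2*w)*(-139 + w) = 2*w*(-139 + w))
1/G(P) = 1/(2*12*(-139 + 12)) = 1/(2*12*(-127)) = 1/(-3048) = -1/3048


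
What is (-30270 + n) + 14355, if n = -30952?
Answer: -46867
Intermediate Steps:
(-30270 + n) + 14355 = (-30270 - 30952) + 14355 = -61222 + 14355 = -46867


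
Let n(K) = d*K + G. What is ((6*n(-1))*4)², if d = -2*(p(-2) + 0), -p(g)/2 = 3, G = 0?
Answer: 82944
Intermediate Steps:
p(g) = -6 (p(g) = -2*3 = -6)
d = 12 (d = -2*(-6 + 0) = -2*(-6) = 12)
n(K) = 12*K (n(K) = 12*K + 0 = 12*K)
((6*n(-1))*4)² = ((6*(12*(-1)))*4)² = ((6*(-12))*4)² = (-72*4)² = (-288)² = 82944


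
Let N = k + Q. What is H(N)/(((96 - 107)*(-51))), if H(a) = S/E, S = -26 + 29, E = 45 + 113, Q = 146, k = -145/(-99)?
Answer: 1/29546 ≈ 3.3846e-5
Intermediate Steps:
k = 145/99 (k = -145*(-1/99) = 145/99 ≈ 1.4646)
N = 14599/99 (N = 145/99 + 146 = 14599/99 ≈ 147.46)
E = 158
S = 3
H(a) = 3/158
H(N)/(((96 - 107)*(-51))) = 3/(158*(((96 - 107)*(-51)))) = 3/(158*((-11*(-51)))) = (3/158)/561 = (3/158)*(1/561) = 1/29546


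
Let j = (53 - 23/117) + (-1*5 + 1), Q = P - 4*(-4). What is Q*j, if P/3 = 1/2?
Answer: 99925/117 ≈ 854.06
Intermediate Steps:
P = 3/2 ≈ 1.5000
Q = 35/2 (Q = 3/2 - 4*(-4) = 3/2 + 16 = 35/2 ≈ 17.500)
j = 5710/117 (j = (53 - 23*1/117) + (-5 + 1) = (53 - 23/117) - 4 = 6178/117 - 4 = 5710/117 ≈ 48.803)
Q*j = (35/2)*(5710/117) = 99925/117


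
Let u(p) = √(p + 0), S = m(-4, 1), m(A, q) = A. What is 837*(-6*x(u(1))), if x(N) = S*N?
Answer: 20088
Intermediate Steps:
S = -4
u(p) = √p
x(N) = -4*N
837*(-6*x(u(1))) = 837*(-(-24)*√1) = 837*(-(-24)) = 837*(-6*(-4)) = 837*24 = 20088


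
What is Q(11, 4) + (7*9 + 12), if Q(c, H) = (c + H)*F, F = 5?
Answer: 150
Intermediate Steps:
Q(c, H) = 5*H + 5*c (Q(c, H) = (c + H)*5 = (H + c)*5 = 5*H + 5*c)
Q(11, 4) + (7*9 + 12) = (5*4 + 5*11) + (7*9 + 12) = (20 + 55) + (63 + 12) = 75 + 75 = 150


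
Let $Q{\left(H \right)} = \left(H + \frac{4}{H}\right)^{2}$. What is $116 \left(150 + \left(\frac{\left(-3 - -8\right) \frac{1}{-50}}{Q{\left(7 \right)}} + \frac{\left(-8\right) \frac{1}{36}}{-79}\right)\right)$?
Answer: $\frac{173757550778}{9985995} \approx 17400.0$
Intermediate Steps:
$116 \left(150 + \left(\frac{\left(-3 - -8\right) \frac{1}{-50}}{Q{\left(7 \right)}} + \frac{\left(-8\right) \frac{1}{36}}{-79}\right)\right) = 116 \left(150 + \left(\frac{\left(-3 - -8\right) \frac{1}{-50}}{\frac{1}{49} \left(4 + 7^{2}\right)^{2}} + \frac{\left(-8\right) \frac{1}{36}}{-79}\right)\right) = 116 \left(150 + \left(\frac{\left(-3 + 8\right) \left(- \frac{1}{50}\right)}{\frac{1}{49} \left(4 + 49\right)^{2}} + \left(-8\right) \frac{1}{36} \left(- \frac{1}{79}\right)\right)\right) = 116 \left(150 + \left(\frac{5 \left(- \frac{1}{50}\right)}{\frac{1}{49} \cdot 53^{2}} - - \frac{2}{711}\right)\right) = 116 \left(150 + \left(- \frac{1}{10 \cdot \frac{1}{49} \cdot 2809} + \frac{2}{711}\right)\right) = 116 \left(150 + \left(- \frac{1}{10 \cdot \frac{2809}{49}} + \frac{2}{711}\right)\right) = 116 \left(150 + \left(\left(- \frac{1}{10}\right) \frac{49}{2809} + \frac{2}{711}\right)\right) = 116 \left(150 + \left(- \frac{49}{28090} + \frac{2}{711}\right)\right) = 116 \left(150 + \frac{21341}{19971990}\right) = 116 \cdot \frac{2995819841}{19971990} = \frac{173757550778}{9985995}$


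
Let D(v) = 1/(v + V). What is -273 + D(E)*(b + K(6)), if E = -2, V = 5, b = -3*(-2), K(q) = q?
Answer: -269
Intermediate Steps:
b = 6
D(v) = 1/(5 + v) (D(v) = 1/(v + 5) = 1/(5 + v))
-273 + D(E)*(b + K(6)) = -273 + (6 + 6)/(5 - 2) = -273 + 12/3 = -273 + (1/3)*12 = -273 + 4 = -269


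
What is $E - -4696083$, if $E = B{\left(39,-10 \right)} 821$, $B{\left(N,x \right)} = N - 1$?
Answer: $4727281$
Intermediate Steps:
$B{\left(N,x \right)} = -1 + N$ ($B{\left(N,x \right)} = N - 1 = -1 + N$)
$E = 31198$ ($E = \left(-1 + 39\right) 821 = 38 \cdot 821 = 31198$)
$E - -4696083 = 31198 - -4696083 = 31198 + 4696083 = 4727281$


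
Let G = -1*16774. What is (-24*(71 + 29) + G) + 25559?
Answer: 6385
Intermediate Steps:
G = -16774
(-24*(71 + 29) + G) + 25559 = (-24*(71 + 29) - 16774) + 25559 = (-24*100 - 16774) + 25559 = (-2400 - 16774) + 25559 = -19174 + 25559 = 6385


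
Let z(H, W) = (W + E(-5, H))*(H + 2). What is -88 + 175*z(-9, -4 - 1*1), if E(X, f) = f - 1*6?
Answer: 24412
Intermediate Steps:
E(X, f) = -6 + f (E(X, f) = f - 6 = -6 + f)
z(H, W) = (2 + H)*(-6 + H + W) (z(H, W) = (W + (-6 + H))*(H + 2) = (-6 + H + W)*(2 + H) = (2 + H)*(-6 + H + W))
-88 + 175*z(-9, -4 - 1*1) = -88 + 175*(-12 + (-9)**2 - 4*(-9) + 2*(-4 - 1*1) - 9*(-4 - 1*1)) = -88 + 175*(-12 + 81 + 36 + 2*(-4 - 1) - 9*(-4 - 1)) = -88 + 175*(-12 + 81 + 36 + 2*(-5) - 9*(-5)) = -88 + 175*(-12 + 81 + 36 - 10 + 45) = -88 + 175*140 = -88 + 24500 = 24412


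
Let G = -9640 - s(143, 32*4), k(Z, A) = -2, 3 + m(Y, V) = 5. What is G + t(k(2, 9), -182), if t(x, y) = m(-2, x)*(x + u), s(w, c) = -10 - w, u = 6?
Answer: -9479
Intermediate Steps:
m(Y, V) = 2 (m(Y, V) = -3 + 5 = 2)
G = -9487 (G = -9640 - (-10 - 1*143) = -9640 - (-10 - 143) = -9640 - 1*(-153) = -9640 + 153 = -9487)
t(x, y) = 12 + 2*x (t(x, y) = 2*(x + 6) = 2*(6 + x) = 12 + 2*x)
G + t(k(2, 9), -182) = -9487 + (12 + 2*(-2)) = -9487 + (12 - 4) = -9487 + 8 = -9479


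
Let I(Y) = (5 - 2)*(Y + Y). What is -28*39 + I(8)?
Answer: -1044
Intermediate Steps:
I(Y) = 6*Y (I(Y) = 3*(2*Y) = 6*Y)
-28*39 + I(8) = -28*39 + 6*8 = -1092 + 48 = -1044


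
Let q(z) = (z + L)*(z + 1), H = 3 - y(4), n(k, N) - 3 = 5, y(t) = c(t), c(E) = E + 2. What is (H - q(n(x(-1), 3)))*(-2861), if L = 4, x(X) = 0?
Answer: 317571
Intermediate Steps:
c(E) = 2 + E
y(t) = 2 + t
n(k, N) = 8 (n(k, N) = 3 + 5 = 8)
H = -3 (H = 3 - (2 + 4) = 3 - 1*6 = 3 - 6 = -3)
q(z) = (1 + z)*(4 + z) (q(z) = (z + 4)*(z + 1) = (4 + z)*(1 + z) = (1 + z)*(4 + z))
(H - q(n(x(-1), 3)))*(-2861) = (-3 - (4 + 8**2 + 5*8))*(-2861) = (-3 - (4 + 64 + 40))*(-2861) = (-3 - 1*108)*(-2861) = (-3 - 108)*(-2861) = -111*(-2861) = 317571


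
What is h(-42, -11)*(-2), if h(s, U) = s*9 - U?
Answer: 734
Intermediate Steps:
h(s, U) = -U + 9*s (h(s, U) = 9*s - U = -U + 9*s)
h(-42, -11)*(-2) = (-1*(-11) + 9*(-42))*(-2) = (11 - 378)*(-2) = -367*(-2) = 734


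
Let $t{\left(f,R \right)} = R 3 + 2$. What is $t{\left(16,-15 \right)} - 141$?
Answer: $-184$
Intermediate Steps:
$t{\left(f,R \right)} = 2 + 3 R$ ($t{\left(f,R \right)} = 3 R + 2 = 2 + 3 R$)
$t{\left(16,-15 \right)} - 141 = \left(2 + 3 \left(-15\right)\right) - 141 = \left(2 - 45\right) - 141 = -43 - 141 = -184$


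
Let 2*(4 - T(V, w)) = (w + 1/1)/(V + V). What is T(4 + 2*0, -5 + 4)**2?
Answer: 16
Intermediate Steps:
T(V, w) = 4 - (1 + w)/(4*V) (T(V, w) = 4 - (w + 1/1)/(2*(V + V)) = 4 - (w + 1)/(2*(2*V)) = 4 - (1 + w)*1/(2*V)/2 = 4 - (1 + w)/(4*V))
T(4 + 2*0, -5 + 4)**2 = ((-1 - (-5 + 4) + 16*(4 + 2*0))/(4*(4 + 2*0)))**2 = ((-1 - 1*(-1) + 16*(4 + 0))/(4*(4 + 0)))**2 = ((1/4)*(-1 + 1 + 16*4)/4)**2 = ((1/4)*(1/4)*(-1 + 1 + 64))**2 = ((1/4)*(1/4)*64)**2 = 4**2 = 16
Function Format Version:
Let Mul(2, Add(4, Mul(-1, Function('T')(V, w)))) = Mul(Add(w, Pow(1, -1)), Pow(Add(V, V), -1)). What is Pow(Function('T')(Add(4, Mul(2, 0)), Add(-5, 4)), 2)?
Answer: 16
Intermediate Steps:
Function('T')(V, w) = Add(4, Mul(Rational(-1, 4), Pow(V, -1), Add(1, w))) (Function('T')(V, w) = Add(4, Mul(Rational(-1, 2), Mul(Add(w, Pow(1, -1)), Pow(Add(V, V), -1)))) = Add(4, Mul(Rational(-1, 2), Mul(Add(w, 1), Pow(Mul(2, V), -1)))) = Add(4, Mul(Rational(-1, 2), Mul(Add(1, w), Mul(Rational(1, 2), Pow(V, -1))))) = Add(4, Mul(Rational(-1, 2), Mul(Rational(1, 2), Pow(V, -1), Add(1, w)))) = Add(4, Mul(Rational(-1, 4), Pow(V, -1), Add(1, w))))
Pow(Function('T')(Add(4, Mul(2, 0)), Add(-5, 4)), 2) = Pow(Mul(Rational(1, 4), Pow(Add(4, Mul(2, 0)), -1), Add(-1, Mul(-1, Add(-5, 4)), Mul(16, Add(4, Mul(2, 0))))), 2) = Pow(Mul(Rational(1, 4), Pow(Add(4, 0), -1), Add(-1, Mul(-1, -1), Mul(16, Add(4, 0)))), 2) = Pow(Mul(Rational(1, 4), Pow(4, -1), Add(-1, 1, Mul(16, 4))), 2) = Pow(Mul(Rational(1, 4), Rational(1, 4), Add(-1, 1, 64)), 2) = Pow(Mul(Rational(1, 4), Rational(1, 4), 64), 2) = Pow(4, 2) = 16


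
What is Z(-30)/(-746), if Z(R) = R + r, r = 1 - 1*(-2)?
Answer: 27/746 ≈ 0.036193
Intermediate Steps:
r = 3 (r = 1 + 2 = 3)
Z(R) = 3 + R (Z(R) = R + 3 = 3 + R)
Z(-30)/(-746) = (3 - 30)/(-746) = -27*(-1/746) = 27/746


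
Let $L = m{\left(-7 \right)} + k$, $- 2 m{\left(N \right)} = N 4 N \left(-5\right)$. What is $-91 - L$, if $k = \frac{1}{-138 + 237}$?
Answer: $- \frac{57520}{99} \approx -581.01$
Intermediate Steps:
$k = \frac{1}{99} \approx 0.010101$
$m{\left(N \right)} = 10 N^{2}$ ($m{\left(N \right)} = - \frac{N 4 N \left(-5\right)}{2} = - \frac{4 N \left(- 5 N\right)}{2} = - \frac{\left(-20\right) N^{2}}{2} = 10 N^{2}$)
$L = \frac{48511}{99}$ ($L = 10 \left(-7\right)^{2} + \frac{1}{99} = 10 \cdot 49 + \frac{1}{99} = 490 + \frac{1}{99} = \frac{48511}{99} \approx 490.01$)
$-91 - L = -91 - \frac{48511}{99} = - \frac{57520}{99}$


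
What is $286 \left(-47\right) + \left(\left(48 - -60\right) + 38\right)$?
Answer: $-13296$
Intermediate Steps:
$286 \left(-47\right) + \left(\left(48 - -60\right) + 38\right) = -13442 + \left(\left(48 + 60\right) + 38\right) = -13442 + \left(108 + 38\right) = -13442 + 146 = -13296$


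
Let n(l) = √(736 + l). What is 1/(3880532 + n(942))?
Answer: 1940266/7529264300673 - √1678/15058528601346 ≈ 2.5769e-7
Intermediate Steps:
1/(3880532 + n(942)) = 1/(3880532 + √(736 + 942)) = 1/(3880532 + √1678)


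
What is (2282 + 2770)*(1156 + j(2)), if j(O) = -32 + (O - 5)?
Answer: 5663292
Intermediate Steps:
j(O) = -37 + O (j(O) = -32 + (-5 + O) = -37 + O)
(2282 + 2770)*(1156 + j(2)) = (2282 + 2770)*(1156 + (-37 + 2)) = 5052*(1156 - 35) = 5052*1121 = 5663292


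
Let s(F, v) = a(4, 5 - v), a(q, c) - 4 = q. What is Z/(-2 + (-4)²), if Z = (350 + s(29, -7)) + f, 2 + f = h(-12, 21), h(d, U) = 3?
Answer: 359/14 ≈ 25.643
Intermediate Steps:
f = 1 (f = -2 + 3 = 1)
a(q, c) = 4 + q
s(F, v) = 8 (s(F, v) = 4 + 4 = 8)
Z = 359 (Z = (350 + 8) + 1 = 358 + 1 = 359)
Z/(-2 + (-4)²) = 359/(-2 + (-4)²) = 359/(-2 + 16) = 359/14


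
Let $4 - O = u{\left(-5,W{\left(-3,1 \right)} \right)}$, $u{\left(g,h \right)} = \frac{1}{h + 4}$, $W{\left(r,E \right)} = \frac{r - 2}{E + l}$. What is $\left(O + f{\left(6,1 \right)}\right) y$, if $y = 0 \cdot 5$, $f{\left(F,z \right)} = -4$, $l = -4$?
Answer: $0$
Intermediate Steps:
$W{\left(r,E \right)} = \frac{-2 + r}{-4 + E}$ ($W{\left(r,E \right)} = \frac{r - 2}{E - 4} = \frac{-2 + r}{-4 + E}$)
$u{\left(g,h \right)} = \frac{1}{4 + h}$
$y = 0$
$O = \frac{65}{17}$ ($O = 4 - \frac{1}{4 + \frac{-2 - 3}{-4 + 1}} = 4 - \frac{1}{4 + \frac{1}{-3} \left(-5\right)} = 4 - \frac{1}{4 - - \frac{5}{3}} = 4 - \frac{1}{4 + \frac{5}{3}} = 4 - \frac{1}{\frac{17}{3}} = 4 - \frac{3}{17} = \frac{65}{17} \approx 3.8235$)
$\left(O + f{\left(6,1 \right)}\right) y = \left(\frac{65}{17} - 4\right) 0 = \left(- \frac{3}{17}\right) 0 = 0$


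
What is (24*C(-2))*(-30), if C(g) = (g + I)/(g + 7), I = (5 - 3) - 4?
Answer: 576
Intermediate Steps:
I = -2 (I = 2 - 4 = -2)
C(g) = (-2 + g)/(7 + g) (C(g) = (g - 2)/(g + 7) = (-2 + g)/(7 + g))
(24*C(-2))*(-30) = (24*((-2 - 2)/(7 - 2)))*(-30) = (24*(-4/5))*(-30) = -96/5*(-30) = 576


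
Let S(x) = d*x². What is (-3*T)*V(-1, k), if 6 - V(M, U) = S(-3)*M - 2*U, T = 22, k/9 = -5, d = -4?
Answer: 7920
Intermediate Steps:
k = -45 (k = 9*(-5) = -45)
S(x) = -4*x²
V(M, U) = 6 + 2*U + 36*M (V(M, U) = 6 - ((-4*(-3)²)*M - 2*U) = 6 - ((-4*9)*M - 2*U) = 6 - (-36*M - 2*U) = 6 + (2*U + 36*M) = 6 + 2*U + 36*M)
(-3*T)*V(-1, k) = (-3*22)*(6 + 2*(-45) + 36*(-1)) = -66*(6 - 90 - 36) = -66*(-120) = 7920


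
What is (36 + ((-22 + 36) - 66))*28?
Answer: -448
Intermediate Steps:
(36 + ((-22 + 36) - 66))*28 = (36 + (14 - 66))*28 = (36 - 52)*28 = -16*28 = -448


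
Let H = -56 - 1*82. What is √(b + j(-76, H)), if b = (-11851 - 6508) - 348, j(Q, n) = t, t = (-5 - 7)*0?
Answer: I*√18707 ≈ 136.77*I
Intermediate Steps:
H = -138 (H = -56 - 82 = -138)
t = 0 (t = -12*0 = 0)
j(Q, n) = 0
b = -18707 (b = -18359 - 348 = -18707)
√(b + j(-76, H)) = √(-18707 + 0) = √(-18707) = I*√18707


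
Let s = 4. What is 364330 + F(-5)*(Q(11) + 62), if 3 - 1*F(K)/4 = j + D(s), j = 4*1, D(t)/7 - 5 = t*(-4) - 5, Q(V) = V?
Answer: 396742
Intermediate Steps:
D(t) = -28*t (D(t) = 35 + 7*(t*(-4) - 5) = 35 + 7*(-4*t - 5) = 35 + 7*(-5 - 4*t) = 35 + (-35 - 28*t) = -28*t)
j = 4
F(K) = 444 (F(K) = 12 - 4*(4 - 28*4) = 12 - 4*(4 - 112) = 12 - 4*(-108) = 12 + 432 = 444)
364330 + F(-5)*(Q(11) + 62) = 364330 + 444*(11 + 62) = 364330 + 444*73 = 364330 + 32412 = 396742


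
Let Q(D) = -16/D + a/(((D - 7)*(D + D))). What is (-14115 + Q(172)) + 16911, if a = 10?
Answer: 15869569/5676 ≈ 2795.9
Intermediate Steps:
Q(D) = -16/D + 5/(D*(-7 + D)) (Q(D) = -16/D + 10/(((D - 7)*(D + D))) = -16/D + 10/(((-7 + D)*(2*D))) = -16/D + 10/((2*D*(-7 + D))) = -16/D + 10*(1/(2*D*(-7 + D))) = -16/D + 5/(D*(-7 + D)))
(-14115 + Q(172)) + 16911 = (-14115 + (117 - 16*172)/(172*(-7 + 172))) + 16911 = (-14115 + (1/172)*(117 - 2752)/165) + 16911 = (-14115 + (1/172)*(1/165)*(-2635)) + 16911 = (-14115 - 527/5676) + 16911 = -80117267/5676 + 16911 = 15869569/5676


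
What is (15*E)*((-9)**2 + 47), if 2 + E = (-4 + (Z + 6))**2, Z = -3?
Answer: -1920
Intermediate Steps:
E = -1 (E = -2 + (-4 + (-3 + 6))**2 = -2 + (-4 + 3)**2 = -2 + (-1)**2 = -2 + 1 = -1)
(15*E)*((-9)**2 + 47) = (15*(-1))*((-9)**2 + 47) = -15*(81 + 47) = -15*128 = -1920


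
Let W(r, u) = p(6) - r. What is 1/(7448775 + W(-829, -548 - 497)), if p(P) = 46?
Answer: 1/7449650 ≈ 1.3423e-7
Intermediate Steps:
W(r, u) = 46 - r
1/(7448775 + W(-829, -548 - 497)) = 1/(7448775 + (46 - 1*(-829))) = 1/(7448775 + (46 + 829)) = 1/(7448775 + 875) = 1/7449650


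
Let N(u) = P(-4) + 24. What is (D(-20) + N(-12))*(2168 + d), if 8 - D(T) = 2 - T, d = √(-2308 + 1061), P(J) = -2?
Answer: 17344 + 8*I*√1247 ≈ 17344.0 + 282.5*I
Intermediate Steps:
d = I*√1247 (d = √(-1247) = I*√1247 ≈ 35.313*I)
D(T) = 6 + T (D(T) = 8 - (2 - T) = 8 + (-2 + T) = 6 + T)
N(u) = 22 (N(u) = -2 + 24 = 22)
(D(-20) + N(-12))*(2168 + d) = ((6 - 20) + 22)*(2168 + I*√1247) = (-14 + 22)*(2168 + I*√1247) = 8*(2168 + I*√1247) = 17344 + 8*I*√1247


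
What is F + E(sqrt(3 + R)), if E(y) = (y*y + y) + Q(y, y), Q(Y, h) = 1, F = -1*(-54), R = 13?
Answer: 75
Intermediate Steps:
F = 54
E(y) = 1 + y + y**2 (E(y) = (y*y + y) + 1 = (y**2 + y) + 1 = (y + y**2) + 1 = 1 + y + y**2)
F + E(sqrt(3 + R)) = 54 + (1 + sqrt(3 + 13) + (sqrt(3 + 13))**2) = 54 + (1 + sqrt(16) + (sqrt(16))**2) = 54 + (1 + 4 + 4**2) = 54 + (1 + 4 + 16) = 54 + 21 = 75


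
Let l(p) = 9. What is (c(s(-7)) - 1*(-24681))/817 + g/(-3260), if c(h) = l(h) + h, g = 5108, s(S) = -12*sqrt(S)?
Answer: 19079041/665855 - 12*I*sqrt(7)/817 ≈ 28.653 - 0.03886*I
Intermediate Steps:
c(h) = 9 + h
(c(s(-7)) - 1*(-24681))/817 + g/(-3260) = ((9 - 12*I*sqrt(7)) - 1*(-24681))/817 + 5108/(-3260) = ((9 - 12*I*sqrt(7)) + 24681)*(1/817) + 5108*(-1/3260) = ((9 - 12*I*sqrt(7)) + 24681)*(1/817) - 1277/815 = (24690 - 12*I*sqrt(7))*(1/817) - 1277/815 = (24690/817 - 12*I*sqrt(7)/817) - 1277/815 = 19079041/665855 - 12*I*sqrt(7)/817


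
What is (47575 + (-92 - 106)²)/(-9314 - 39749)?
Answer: -12397/7009 ≈ -1.7687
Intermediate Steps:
(47575 + (-92 - 106)²)/(-9314 - 39749) = (47575 + (-198)²)/(-49063) = (47575 + 39204)*(-1/49063) = 86779*(-1/49063) = -12397/7009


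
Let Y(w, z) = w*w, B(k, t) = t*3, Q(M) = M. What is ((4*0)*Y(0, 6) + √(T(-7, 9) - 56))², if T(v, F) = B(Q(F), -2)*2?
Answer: -68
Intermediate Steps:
B(k, t) = 3*t
T(v, F) = -12 (T(v, F) = (3*(-2))*2 = -6*2 = -12)
Y(w, z) = w²
((4*0)*Y(0, 6) + √(T(-7, 9) - 56))² = ((4*0)*0² + √(-12 - 56))² = (0*0 + √(-68))² = (0 + 2*I*√17)² = (2*I*√17)² = -68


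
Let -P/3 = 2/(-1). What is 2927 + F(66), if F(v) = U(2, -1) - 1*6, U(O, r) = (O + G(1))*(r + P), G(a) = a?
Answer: 2936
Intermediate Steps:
P = 6 (P = -6/(-1) = -6*(-1) = -3*(-2) = 6)
U(O, r) = (1 + O)*(6 + r) (U(O, r) = (O + 1)*(r + 6) = (1 + O)*(6 + r))
F(v) = 9 (F(v) = (6 - 1 + 6*2 + 2*(-1)) - 1*6 = (6 - 1 + 12 - 2) - 6 = 15 - 6 = 9)
2927 + F(66) = 2927 + 9 = 2936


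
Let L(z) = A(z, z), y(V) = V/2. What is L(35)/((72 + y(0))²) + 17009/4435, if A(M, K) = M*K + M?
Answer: 2604521/638640 ≈ 4.0782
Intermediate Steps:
A(M, K) = M + K*M (A(M, K) = K*M + M = M + K*M)
y(V) = V/2 (y(V) = V*(½) = V/2)
L(z) = z*(1 + z)
L(35)/((72 + y(0))²) + 17009/4435 = (35*(1 + 35))/((72 + (½)*0)²) + 17009/4435 = (35*36)/((72 + 0)²) + 17009*(1/4435) = 1260/(72²) + 17009/4435 = 1260/5184 + 17009/4435 = 1260*(1/5184) + 17009/4435 = 35/144 + 17009/4435 = 2604521/638640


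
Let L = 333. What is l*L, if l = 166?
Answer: 55278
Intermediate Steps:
l*L = 166*333 = 55278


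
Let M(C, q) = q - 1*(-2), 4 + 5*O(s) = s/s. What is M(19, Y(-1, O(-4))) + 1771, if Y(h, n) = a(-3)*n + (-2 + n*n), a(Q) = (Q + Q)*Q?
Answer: 44014/25 ≈ 1760.6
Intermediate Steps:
O(s) = -3/5 (O(s) = -4/5 + (s/s)/5 = -4/5 + (1/5)*1 = -4/5 + 1/5 = -3/5)
a(Q) = 2*Q**2 (a(Q) = (2*Q)*Q = 2*Q**2)
Y(h, n) = -2 + n**2 + 18*n (Y(h, n) = (2*(-3)**2)*n + (-2 + n*n) = (2*9)*n + (-2 + n**2) = 18*n + (-2 + n**2) = -2 + n**2 + 18*n)
M(C, q) = 2 + q (M(C, q) = q + 2 = 2 + q)
M(19, Y(-1, O(-4))) + 1771 = (2 + (-2 + (-3/5)**2 + 18*(-3/5))) + 1771 = (2 + (-2 + 9/25 - 54/5)) + 1771 = (2 - 311/25) + 1771 = -261/25 + 1771 = 44014/25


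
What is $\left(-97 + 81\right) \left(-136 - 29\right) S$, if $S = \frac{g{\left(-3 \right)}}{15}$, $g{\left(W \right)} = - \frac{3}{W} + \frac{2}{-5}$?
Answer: $\frac{528}{5} \approx 105.6$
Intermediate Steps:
$g{\left(W \right)} = - \frac{2}{5} - \frac{3}{W}$ ($g{\left(W \right)} = - \frac{3}{W} + 2 \left(- \frac{1}{5}\right) = - \frac{3}{W} - \frac{2}{5} = - \frac{2}{5} - \frac{3}{W}$)
$S = \frac{1}{25}$ ($S = \frac{- \frac{2}{5} - \frac{3}{-3}}{15} = \left(- \frac{2}{5} - -1\right) \frac{1}{15} = \left(- \frac{2}{5} + 1\right) \frac{1}{15} = \frac{3}{5} \cdot \frac{1}{15} = \frac{1}{25} \approx 0.04$)
$\left(-97 + 81\right) \left(-136 - 29\right) S = \left(-97 + 81\right) \left(-136 - 29\right) \frac{1}{25} = \left(-16\right) \left(-165\right) \frac{1}{25} = 2640 \cdot \frac{1}{25} = \frac{528}{5}$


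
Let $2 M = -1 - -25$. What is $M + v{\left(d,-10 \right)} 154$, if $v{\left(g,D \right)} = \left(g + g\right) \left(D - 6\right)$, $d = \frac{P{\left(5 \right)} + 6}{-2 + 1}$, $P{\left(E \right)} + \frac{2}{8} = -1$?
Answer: $23420$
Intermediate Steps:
$P{\left(E \right)} = - \frac{5}{4}$ ($P{\left(E \right)} = - \frac{1}{4} - 1 = - \frac{5}{4}$)
$d = - \frac{19}{4}$ ($d = \frac{- \frac{5}{4} + 6}{-2 + 1} = \frac{19}{4 \left(-1\right)} = \frac{19}{4} \left(-1\right) = - \frac{19}{4} \approx -4.75$)
$v{\left(g,D \right)} = 2 g \left(-6 + D\right)$
$M = 12$ ($M = \frac{-1 - -25}{2} = \frac{-1 + 25}{2} = \frac{1}{2} \cdot 24 = 12$)
$M + v{\left(d,-10 \right)} 154 = 12 + 2 \left(- \frac{19}{4}\right) \left(-6 - 10\right) 154 = 12 + 2 \left(- \frac{19}{4}\right) \left(-16\right) 154 = 12 + 152 \cdot 154 = 12 + 23408 = 23420$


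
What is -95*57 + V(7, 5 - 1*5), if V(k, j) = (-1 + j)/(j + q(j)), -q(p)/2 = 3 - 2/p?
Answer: -5415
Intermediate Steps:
q(p) = -6 + 4/p (q(p) = -2*(3 - 2/p) = -6 + 4/p)
V(k, j) = (-1 + j)/(-6 + j + 4/j) (V(k, j) = (-1 + j)/(j + (-6 + 4/j)) = (-1 + j)/(-6 + j + 4/j))
-95*57 + V(7, 5 - 1*5) = -95*57 + (5 - 1*5)*(-1 + (5 - 1*5))/(4 + (5 - 1*5)*(-6 + (5 - 1*5))) = -5415 + (5 - 5)*(-1 + (5 - 5))/(4 + (5 - 5)*(-6 + (5 - 5))) = -5415 + 0*(-1 + 0)/(4 + 0*(-6 + 0)) = -5415 + 0*(-1)/(4 + 0*(-6)) = -5415 + 0*(-1)/(4 + 0) = -5415 + 0*(-1)/4 = -5415 + 0*(¼)*(-1) = -5415 + 0 = -5415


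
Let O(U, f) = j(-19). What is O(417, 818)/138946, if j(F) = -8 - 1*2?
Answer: -5/69473 ≈ -7.1970e-5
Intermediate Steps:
j(F) = -10 (j(F) = -8 - 2 = -10)
O(U, f) = -10
O(417, 818)/138946 = -10/138946 = -10*1/138946 = -5/69473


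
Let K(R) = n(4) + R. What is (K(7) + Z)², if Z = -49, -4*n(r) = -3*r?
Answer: 1521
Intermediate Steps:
n(r) = 3*r/4 (n(r) = -(-3)*r/4 = 3*r/4)
K(R) = 3 + R (K(R) = (¾)*4 + R = 3 + R)
(K(7) + Z)² = ((3 + 7) - 49)² = (10 - 49)² = (-39)² = 1521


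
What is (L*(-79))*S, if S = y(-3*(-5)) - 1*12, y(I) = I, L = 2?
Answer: -474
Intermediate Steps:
S = 3 (S = -3*(-5) - 1*12 = 15 - 12 = 3)
(L*(-79))*S = (2*(-79))*3 = -158*3 = -474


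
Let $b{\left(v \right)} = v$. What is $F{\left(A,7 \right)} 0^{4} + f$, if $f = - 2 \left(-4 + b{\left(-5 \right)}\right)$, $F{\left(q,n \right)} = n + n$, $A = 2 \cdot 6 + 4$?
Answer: $18$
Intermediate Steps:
$A = 16$ ($A = 12 + 4 = 16$)
$F{\left(q,n \right)} = 2 n$
$f = 18$ ($f = - 2 \left(-4 - 5\right) = \left(-2\right) \left(-9\right) = 18$)
$F{\left(A,7 \right)} 0^{4} + f = 2 \cdot 7 \cdot 0^{4} + 18 = 14 \cdot 0 + 18 = 0 + 18 = 18$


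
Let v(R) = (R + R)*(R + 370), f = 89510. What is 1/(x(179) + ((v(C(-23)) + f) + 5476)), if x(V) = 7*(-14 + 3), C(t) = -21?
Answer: 1/80251 ≈ 1.2461e-5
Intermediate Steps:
v(R) = 2*R*(370 + R) (v(R) = (2*R)*(370 + R) = 2*R*(370 + R))
x(V) = -77 (x(V) = 7*(-11) = -77)
1/(x(179) + ((v(C(-23)) + f) + 5476)) = 1/(-77 + ((2*(-21)*(370 - 21) + 89510) + 5476)) = 1/(-77 + ((2*(-21)*349 + 89510) + 5476)) = 1/(-77 + ((-14658 + 89510) + 5476)) = 1/(-77 + (74852 + 5476)) = 1/(-77 + 80328) = 1/80251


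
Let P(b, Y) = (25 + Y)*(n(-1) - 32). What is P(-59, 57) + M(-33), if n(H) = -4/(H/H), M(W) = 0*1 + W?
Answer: -2985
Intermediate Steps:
M(W) = W (M(W) = 0 + W = W)
n(H) = -4 (n(H) = -4/1 = -4*1 = -4)
P(b, Y) = -900 - 36*Y (P(b, Y) = (25 + Y)*(-4 - 32) = (25 + Y)*(-36) = -900 - 36*Y)
P(-59, 57) + M(-33) = (-900 - 36*57) - 33 = (-900 - 2052) - 33 = -2952 - 33 = -2985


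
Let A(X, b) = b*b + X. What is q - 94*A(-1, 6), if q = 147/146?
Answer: -480193/146 ≈ -3289.0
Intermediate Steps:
A(X, b) = X + b² (A(X, b) = b² + X = X + b²)
q = 147/146 (q = 147*(1/146) = 147/146 ≈ 1.0068)
q - 94*A(-1, 6) = 147/146 - 94*(-1 + 6²) = 147/146 - 94*(-1 + 36) = 147/146 - 94*35 = 147/146 - 3290 = -480193/146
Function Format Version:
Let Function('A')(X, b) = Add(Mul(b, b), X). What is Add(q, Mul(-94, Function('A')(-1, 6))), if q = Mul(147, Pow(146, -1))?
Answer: Rational(-480193, 146) ≈ -3289.0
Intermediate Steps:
Function('A')(X, b) = Add(X, Pow(b, 2)) (Function('A')(X, b) = Add(Pow(b, 2), X) = Add(X, Pow(b, 2)))
q = Rational(147, 146) (q = Mul(147, Rational(1, 146)) = Rational(147, 146) ≈ 1.0068)
Add(q, Mul(-94, Function('A')(-1, 6))) = Add(Rational(147, 146), Mul(-94, Add(-1, Pow(6, 2)))) = Add(Rational(147, 146), Mul(-94, Add(-1, 36))) = Add(Rational(147, 146), Mul(-94, 35)) = Add(Rational(147, 146), -3290) = Rational(-480193, 146)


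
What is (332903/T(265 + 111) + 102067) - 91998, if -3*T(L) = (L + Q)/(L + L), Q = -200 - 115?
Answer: -750414959/61 ≈ -1.2302e+7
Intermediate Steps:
Q = -315
T(L) = -(-315 + L)/(6*L) (T(L) = -(L - 315)/(3*(L + L)) = -(-315 + L)/(3*(2*L)) = -(-315 + L)*1/(2*L)/3 = -(-315 + L)/(6*L))
(332903/T(265 + 111) + 102067) - 91998 = (332903/(((315 - (265 + 111))/(6*(265 + 111)))) + 102067) - 91998 = (332903/(((⅙)*(315 - 1*376)/376)) + 102067) - 91998 = (332903/(((⅙)*(1/376)*(315 - 376))) + 102067) - 91998 = (332903/(((⅙)*(1/376)*(-61))) + 102067) - 91998 = (332903/(-61/2256) + 102067) - 91998 = (332903*(-2256/61) + 102067) - 91998 = (-751029168/61 + 102067) - 91998 = -744803081/61 - 91998 = -750414959/61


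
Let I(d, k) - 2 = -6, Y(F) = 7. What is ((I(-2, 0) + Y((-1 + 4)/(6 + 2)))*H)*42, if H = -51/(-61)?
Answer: 6426/61 ≈ 105.34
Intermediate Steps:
I(d, k) = -4 (I(d, k) = 2 - 6 = -4)
H = 51/61 (H = -51*(-1/61) = 51/61 ≈ 0.83607)
((I(-2, 0) + Y((-1 + 4)/(6 + 2)))*H)*42 = ((-4 + 7)*(51/61))*42 = (3*(51/61))*42 = (153/61)*42 = 6426/61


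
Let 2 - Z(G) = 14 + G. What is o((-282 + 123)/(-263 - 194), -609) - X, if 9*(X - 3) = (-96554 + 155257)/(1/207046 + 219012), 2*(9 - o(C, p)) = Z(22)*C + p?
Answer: 118015535173526399/373012564656978 ≈ 316.38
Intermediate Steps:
Z(G) = -12 - G (Z(G) = 2 - (14 + G) = 2 + (-14 - G) = -12 - G)
o(C, p) = 9 + 17*C - p/2 (o(C, p) = 9 - ((-12 - 1*22)*C + p)/2 = 9 - ((-12 - 22)*C + p)/2 = 9 - (-34*C + p)/2 = 9 - (p - 34*C)/2 = 9 + (17*C - p/2) = 9 + 17*C - p/2)
X = 1236484302269/408110026977 (X = 3 + ((-96554 + 155257)/(1/207046 + 219012))/9 = 3 + (58703/(1/207046 + 219012))/9 = 3 + (58703/(45345558553/207046))/9 = 3 + (58703*(207046/45345558553))/9 = 3 + (1/9)*(12154221338/45345558553) = 3 + 12154221338/408110026977 = 1236484302269/408110026977 ≈ 3.0298)
o((-282 + 123)/(-263 - 194), -609) - X = (9 + 17*((-282 + 123)/(-263 - 194)) - 1/2*(-609)) - 1*1236484302269/408110026977 = (9 + 17*(-159/(-457)) + 609/2) - 1236484302269/408110026977 = (9 + 17*(-159*(-1/457)) + 609/2) - 1236484302269/408110026977 = (9 + 17*(159/457) + 609/2) - 1236484302269/408110026977 = (9 + 2703/457 + 609/2) - 1236484302269/408110026977 = 291945/914 - 1236484302269/408110026977 = 118015535173526399/373012564656978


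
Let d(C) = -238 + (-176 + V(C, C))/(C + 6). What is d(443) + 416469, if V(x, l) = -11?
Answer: 186887532/449 ≈ 4.1623e+5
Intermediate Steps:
d(C) = -238 - 187/(6 + C) (d(C) = -238 + (-176 - 11)/(C + 6) = -238 - 187/(6 + C))
d(443) + 416469 = 17*(-95 - 14*443)/(6 + 443) + 416469 = 17*(-95 - 6202)/449 + 416469 = 17*(1/449)*(-6297) + 416469 = -107049/449 + 416469 = 186887532/449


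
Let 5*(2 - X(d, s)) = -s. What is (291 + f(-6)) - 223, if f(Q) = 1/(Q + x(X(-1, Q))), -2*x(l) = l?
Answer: 2171/32 ≈ 67.844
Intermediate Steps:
X(d, s) = 2 + s/5 (X(d, s) = 2 - (-1)*s/5 = 2 + s/5)
x(l) = -l/2
f(Q) = 1/(-1 + 9*Q/10) (f(Q) = 1/(Q - (2 + Q/5)/2) = 1/(Q + (-1 - Q/10)) = 1/(-1 + 9*Q/10))
(291 + f(-6)) - 223 = (291 + 10/(-10 + 9*(-6))) - 223 = (291 + 10/(-10 - 54)) - 223 = (291 + 10/(-64)) - 223 = (291 + 10*(-1/64)) - 223 = (291 - 5/32) - 223 = 9307/32 - 223 = 2171/32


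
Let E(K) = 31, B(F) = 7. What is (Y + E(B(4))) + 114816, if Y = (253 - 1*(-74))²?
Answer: 221776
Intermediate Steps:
Y = 106929 (Y = (253 + 74)² = 327² = 106929)
(Y + E(B(4))) + 114816 = (106929 + 31) + 114816 = 106960 + 114816 = 221776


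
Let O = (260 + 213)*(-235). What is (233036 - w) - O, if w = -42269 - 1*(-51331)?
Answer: 335129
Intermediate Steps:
w = 9062 (w = -42269 + 51331 = 9062)
O = -111155 (O = 473*(-235) = -111155)
(233036 - w) - O = (233036 - 1*9062) - 1*(-111155) = (233036 - 9062) + 111155 = 223974 + 111155 = 335129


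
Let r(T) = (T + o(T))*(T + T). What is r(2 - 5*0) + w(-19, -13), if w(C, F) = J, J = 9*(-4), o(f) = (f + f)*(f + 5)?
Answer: 84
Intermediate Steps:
o(f) = 2*f*(5 + f) (o(f) = (2*f)*(5 + f) = 2*f*(5 + f))
J = -36
r(T) = 2*T*(T + 2*T*(5 + T)) (r(T) = (T + 2*T*(5 + T))*(T + T) = (T + 2*T*(5 + T))*(2*T) = 2*T*(T + 2*T*(5 + T)))
w(C, F) = -36
r(2 - 5*0) + w(-19, -13) = (2 - 5*0)**2*(22 + 4*(2 - 5*0)) - 36 = (2 + 0)**2*(22 + 4*(2 + 0)) - 36 = 2**2*(22 + 4*2) - 36 = 4*(22 + 8) - 36 = 4*30 - 36 = 120 - 36 = 84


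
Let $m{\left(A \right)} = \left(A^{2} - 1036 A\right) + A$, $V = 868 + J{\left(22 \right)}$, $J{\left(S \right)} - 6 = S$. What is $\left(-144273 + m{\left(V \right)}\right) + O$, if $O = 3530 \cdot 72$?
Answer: $-14657$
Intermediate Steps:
$J{\left(S \right)} = 6 + S$
$O = 254160$
$V = 896$ ($V = 868 + \left(6 + 22\right) = 868 + 28 = 896$)
$m{\left(A \right)} = A^{2} - 1035 A$
$\left(-144273 + m{\left(V \right)}\right) + O = \left(-144273 + 896 \left(-1035 + 896\right)\right) + 254160 = \left(-144273 + 896 \left(-139\right)\right) + 254160 = \left(-144273 - 124544\right) + 254160 = -268817 + 254160 = -14657$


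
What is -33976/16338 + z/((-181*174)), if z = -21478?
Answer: -19975905/14293027 ≈ -1.3976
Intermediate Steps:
-33976/16338 + z/((-181*174)) = -33976/16338 - 21478/((-181*174)) = -33976*1/16338 - 21478/(-31494) = -16988/8169 - 21478*(-1/31494) = -16988/8169 + 10739/15747 = -19975905/14293027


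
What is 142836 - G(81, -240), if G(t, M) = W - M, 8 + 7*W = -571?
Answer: 998751/7 ≈ 1.4268e+5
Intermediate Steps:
W = -579/7 (W = -8/7 + (⅐)*(-571) = -8/7 - 571/7 = -579/7 ≈ -82.714)
G(t, M) = -579/7 - M
142836 - G(81, -240) = 142836 - (-579/7 - 1*(-240)) = 142836 - (-579/7 + 240) = 142836 - 1*1101/7 = 142836 - 1101/7 = 998751/7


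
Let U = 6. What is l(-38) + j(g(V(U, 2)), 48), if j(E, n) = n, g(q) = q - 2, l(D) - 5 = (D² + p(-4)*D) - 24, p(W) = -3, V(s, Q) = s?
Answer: 1587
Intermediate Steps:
l(D) = -19 + D² - 3*D (l(D) = 5 + ((D² - 3*D) - 24) = 5 + (-24 + D² - 3*D) = -19 + D² - 3*D)
g(q) = -2 + q
l(-38) + j(g(V(U, 2)), 48) = (-19 + (-38)² - 3*(-38)) + 48 = (-19 + 1444 + 114) + 48 = 1539 + 48 = 1587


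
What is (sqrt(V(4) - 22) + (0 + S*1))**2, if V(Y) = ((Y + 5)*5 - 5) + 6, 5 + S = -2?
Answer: 73 - 28*sqrt(6) ≈ 4.4143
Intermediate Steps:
S = -7 (S = -5 - 2 = -7)
V(Y) = 26 + 5*Y (V(Y) = ((5 + Y)*5 - 5) + 6 = ((25 + 5*Y) - 5) + 6 = (20 + 5*Y) + 6 = 26 + 5*Y)
(sqrt(V(4) - 22) + (0 + S*1))**2 = (sqrt((26 + 5*4) - 22) + (0 - 7*1))**2 = (sqrt((26 + 20) - 22) + (0 - 7))**2 = (sqrt(46 - 22) - 7)**2 = (sqrt(24) - 7)**2 = (2*sqrt(6) - 7)**2 = (-7 + 2*sqrt(6))**2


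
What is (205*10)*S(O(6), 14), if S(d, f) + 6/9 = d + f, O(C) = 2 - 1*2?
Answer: 82000/3 ≈ 27333.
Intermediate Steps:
O(C) = 0 (O(C) = 2 - 2 = 0)
S(d, f) = -⅔ + d + f (S(d, f) = -⅔ + (d + f) = -⅔ + d + f)
(205*10)*S(O(6), 14) = (205*10)*(-⅔ + 0 + 14) = 2050*(40/3) = 82000/3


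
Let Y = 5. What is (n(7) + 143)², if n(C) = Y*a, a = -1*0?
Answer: 20449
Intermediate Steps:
a = 0
n(C) = 0 (n(C) = 5*0 = 0)
(n(7) + 143)² = (0 + 143)² = 143² = 20449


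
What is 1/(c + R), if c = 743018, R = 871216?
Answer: 1/1614234 ≈ 6.1949e-7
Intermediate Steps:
1/(c + R) = 1/(743018 + 871216) = 1/1614234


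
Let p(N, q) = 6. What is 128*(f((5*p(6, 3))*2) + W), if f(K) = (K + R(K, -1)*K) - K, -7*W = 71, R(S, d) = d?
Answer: -62848/7 ≈ -8978.3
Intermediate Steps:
W = -71/7 (W = -1/7*71 = -71/7 ≈ -10.143)
f(K) = -K (f(K) = (K - K) - K = 0 - K = -K)
128*(f((5*p(6, 3))*2) + W) = 128*(-5*6*2 - 71/7) = 128*(-30*2 - 71/7) = 128*(-1*60 - 71/7) = 128*(-60 - 71/7) = 128*(-491/7) = -62848/7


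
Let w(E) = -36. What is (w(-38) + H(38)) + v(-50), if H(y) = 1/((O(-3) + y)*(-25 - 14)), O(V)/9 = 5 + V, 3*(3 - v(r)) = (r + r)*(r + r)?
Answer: -2450691/728 ≈ -3366.3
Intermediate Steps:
v(r) = 3 - 4*r**2/3 (v(r) = 3 - (r + r)*(r + r)/3 = 3 - 2*r*2*r/3 = 3 - 4*r**2/3)
O(V) = 45 + 9*V (O(V) = 9*(5 + V) = 45 + 9*V)
H(y) = -1/(39*(18 + y)) (H(y) = 1/(((45 + 9*(-3)) + y)*(-25 - 14)) = 1/(((45 - 27) + y)*(-39)) = -1/39/(18 + y) = -1/(39*(18 + y)))
(w(-38) + H(38)) + v(-50) = (-36 - 1/(702 + 39*38)) + (3 - 4/3*(-50)**2) = (-36 - 1/(702 + 1482)) + (3 - 4/3*2500) = (-36 - 1/2184) + (3 - 10000/3) = (-36 - 1*1/2184) - 9991/3 = (-36 - 1/2184) - 9991/3 = -78625/2184 - 9991/3 = -2450691/728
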